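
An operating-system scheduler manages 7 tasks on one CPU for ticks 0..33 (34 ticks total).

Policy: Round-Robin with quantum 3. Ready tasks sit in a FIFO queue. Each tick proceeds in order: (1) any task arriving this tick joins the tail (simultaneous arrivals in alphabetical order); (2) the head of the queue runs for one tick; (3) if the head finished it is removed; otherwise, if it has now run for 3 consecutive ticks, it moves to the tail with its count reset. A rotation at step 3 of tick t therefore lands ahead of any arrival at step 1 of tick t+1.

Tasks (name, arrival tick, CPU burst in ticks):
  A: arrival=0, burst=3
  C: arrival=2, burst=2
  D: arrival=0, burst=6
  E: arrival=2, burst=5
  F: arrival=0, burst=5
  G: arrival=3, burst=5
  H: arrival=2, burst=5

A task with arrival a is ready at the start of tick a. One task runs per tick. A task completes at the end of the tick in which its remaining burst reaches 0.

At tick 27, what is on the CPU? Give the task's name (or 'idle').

t=0: queue=[A,D,F] q_used=0 → run A
t=1: queue=[A,D,F] q_used=1 → run A
t=2: queue=[A,D,F,C,E,H] q_used=2 → run A
t=3: queue=[D,F,C,E,H,G] q_used=0 → run D
t=4: queue=[D,F,C,E,H,G] q_used=1 → run D
t=5: queue=[D,F,C,E,H,G] q_used=2 → run D
t=6: queue=[F,C,E,H,G,D] q_used=0 → run F
t=7: queue=[F,C,E,H,G,D] q_used=1 → run F
t=8: queue=[F,C,E,H,G,D] q_used=2 → run F
t=9: queue=[C,E,H,G,D,F] q_used=0 → run C
t=10: queue=[C,E,H,G,D,F] q_used=1 → run C
t=11: queue=[E,H,G,D,F] q_used=0 → run E
t=12: queue=[E,H,G,D,F] q_used=1 → run E
t=13: queue=[E,H,G,D,F] q_used=2 → run E
t=14: queue=[H,G,D,F,E] q_used=0 → run H
t=15: queue=[H,G,D,F,E] q_used=1 → run H
t=16: queue=[H,G,D,F,E] q_used=2 → run H
t=17: queue=[G,D,F,E,H] q_used=0 → run G
t=18: queue=[G,D,F,E,H] q_used=1 → run G
t=19: queue=[G,D,F,E,H] q_used=2 → run G
t=20: queue=[D,F,E,H,G] q_used=0 → run D
t=21: queue=[D,F,E,H,G] q_used=1 → run D
t=22: queue=[D,F,E,H,G] q_used=2 → run D
t=23: queue=[F,E,H,G] q_used=0 → run F
t=24: queue=[F,E,H,G] q_used=1 → run F
t=25: queue=[E,H,G] q_used=0 → run E
t=26: queue=[E,H,G] q_used=1 → run E
t=27: queue=[H,G] q_used=0 → run H
t=28: queue=[H,G] q_used=1 → run H
t=29: queue=[G] q_used=0 → run G
t=30: queue=[G] q_used=1 → run G
t=31: (idle)
t=32: (idle)
t=33: (idle)

running at tick 27 = H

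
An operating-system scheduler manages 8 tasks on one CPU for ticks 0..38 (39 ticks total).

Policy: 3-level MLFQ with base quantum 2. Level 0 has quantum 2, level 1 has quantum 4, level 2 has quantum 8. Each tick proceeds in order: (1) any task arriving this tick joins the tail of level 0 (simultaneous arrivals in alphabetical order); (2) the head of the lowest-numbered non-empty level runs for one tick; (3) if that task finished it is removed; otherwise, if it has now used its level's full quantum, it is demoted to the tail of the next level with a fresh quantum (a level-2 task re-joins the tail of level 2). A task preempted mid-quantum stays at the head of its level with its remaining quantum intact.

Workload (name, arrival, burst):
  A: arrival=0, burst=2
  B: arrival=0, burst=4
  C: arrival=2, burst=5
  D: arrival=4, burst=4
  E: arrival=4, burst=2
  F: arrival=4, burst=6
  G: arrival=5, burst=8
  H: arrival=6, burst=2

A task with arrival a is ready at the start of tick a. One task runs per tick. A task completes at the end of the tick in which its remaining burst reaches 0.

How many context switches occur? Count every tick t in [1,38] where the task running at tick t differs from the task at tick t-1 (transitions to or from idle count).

context switches = 13

t=0: L0/L1/L2 = AB/-/- → run A
t=1: L0/L1/L2 = AB/-/- → run A
t=2: L0/L1/L2 = BC/-/- → run B
t=3: L0/L1/L2 = BC/-/- → run B
t=4: L0/L1/L2 = CDEF/B/- → run C
t=5: L0/L1/L2 = CDEFG/B/- → run C
t=6: L0/L1/L2 = DEFGH/BC/- → run D
t=7: L0/L1/L2 = DEFGH/BC/- → run D
t=8: L0/L1/L2 = EFGH/BCD/- → run E
t=9: L0/L1/L2 = EFGH/BCD/- → run E
t=10: L0/L1/L2 = FGH/BCD/- → run F
t=11: L0/L1/L2 = FGH/BCD/- → run F
t=12: L0/L1/L2 = GH/BCDF/- → run G
t=13: L0/L1/L2 = GH/BCDF/- → run G
t=14: L0/L1/L2 = H/BCDFG/- → run H
t=15: L0/L1/L2 = H/BCDFG/- → run H
t=16: L0/L1/L2 = -/BCDFG/- → run B
t=17: L0/L1/L2 = -/BCDFG/- → run B
t=18: L0/L1/L2 = -/CDFG/- → run C
t=19: L0/L1/L2 = -/CDFG/- → run C
t=20: L0/L1/L2 = -/CDFG/- → run C
t=21: L0/L1/L2 = -/DFG/- → run D
t=22: L0/L1/L2 = -/DFG/- → run D
t=23: L0/L1/L2 = -/FG/- → run F
t=24: L0/L1/L2 = -/FG/- → run F
t=25: L0/L1/L2 = -/FG/- → run F
t=26: L0/L1/L2 = -/FG/- → run F
t=27: L0/L1/L2 = -/G/- → run G
t=28: L0/L1/L2 = -/G/- → run G
t=29: L0/L1/L2 = -/G/- → run G
t=30: L0/L1/L2 = -/G/- → run G
t=31: L0/L1/L2 = -/-/G → run G
t=32: L0/L1/L2 = -/-/G → run G
t=33: (idle)
t=34: (idle)
t=35: (idle)
t=36: (idle)
t=37: (idle)
t=38: (idle)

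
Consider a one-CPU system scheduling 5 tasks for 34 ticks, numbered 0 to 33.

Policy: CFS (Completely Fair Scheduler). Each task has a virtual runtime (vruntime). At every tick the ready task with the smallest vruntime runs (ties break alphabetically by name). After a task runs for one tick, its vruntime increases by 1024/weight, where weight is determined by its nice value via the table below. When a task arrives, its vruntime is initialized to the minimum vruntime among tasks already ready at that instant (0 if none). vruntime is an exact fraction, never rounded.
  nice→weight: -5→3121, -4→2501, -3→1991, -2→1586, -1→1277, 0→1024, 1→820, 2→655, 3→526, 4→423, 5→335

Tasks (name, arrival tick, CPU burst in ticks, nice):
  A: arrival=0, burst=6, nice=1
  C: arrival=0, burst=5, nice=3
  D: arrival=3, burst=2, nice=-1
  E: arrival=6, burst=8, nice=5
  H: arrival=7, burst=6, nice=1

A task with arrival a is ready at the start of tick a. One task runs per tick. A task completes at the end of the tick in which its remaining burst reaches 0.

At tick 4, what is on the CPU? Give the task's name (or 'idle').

t=0: vr[A=0 C=0] → run A
t=1: vr[A=256/205 C=0] → run C
t=2: vr[A=256/205 C=512/263] → run A
t=3: vr[A=512/205 C=512/263 D=512/263] → run C
t=4: vr[A=512/205 C=1024/263 D=512/263] → run D
t=5: vr[A=512/205 C=1024/263 D=923136/335851] → run A
t=6: vr[A=768/205 C=1024/263 D=923136/335851 E=923136/335851] → run D
t=7: vr[A=768/205 C=1024/263 E=923136/335851 H=923136/335851] → run E
t=8: vr[A=768/205 C=1024/263 E=653161984/112510085 H=923136/335851] → run H
t=9: vr[A=768/205 C=1024/263 E=653161984/112510085 H=275220736/68849455] → run A
t=10: vr[A=1024/205 C=1024/263 E=653161984/112510085 H=275220736/68849455] → run C
t=11: vr[A=1024/205 C=1536/263 E=653161984/112510085 H=275220736/68849455] → run H
t=12: vr[A=1024/205 C=1536/263 E=653161984/112510085 H=361198592/68849455] → run A
t=13: vr[A=256/41 C=1536/263 E=653161984/112510085 H=361198592/68849455] → run H
t=14: vr[A=256/41 C=1536/263 E=653161984/112510085 H=447176448/68849455] → run E
t=15: vr[A=256/41 C=1536/263 E=997073408/112510085 H=447176448/68849455] → run C
t=16: vr[A=256/41 C=2048/263 E=997073408/112510085 H=447176448/68849455] → run A
t=17: vr[C=2048/263 E=997073408/112510085 H=447176448/68849455] → run H
t=18: vr[C=2048/263 E=997073408/112510085 H=533154304/68849455] → run H
t=19: vr[C=2048/263 E=997073408/112510085 H=123826432/13769891] → run C
t=20: vr[E=997073408/112510085 H=123826432/13769891] → run E
t=21: vr[E=1340984832/112510085 H=123826432/13769891] → run H
t=22: vr[E=1340984832/112510085] → run E
t=23: vr[E=1684896256/112510085] → run E
t=24: vr[E=405761536/22502017] → run E
t=25: vr[E=2372719104/112510085] → run E
t=26: vr[E=2716630528/112510085] → run E
t=27: (idle)
t=28: (idle)
t=29: (idle)
t=30: (idle)
t=31: (idle)
t=32: (idle)
t=33: (idle)

running at tick 4 = D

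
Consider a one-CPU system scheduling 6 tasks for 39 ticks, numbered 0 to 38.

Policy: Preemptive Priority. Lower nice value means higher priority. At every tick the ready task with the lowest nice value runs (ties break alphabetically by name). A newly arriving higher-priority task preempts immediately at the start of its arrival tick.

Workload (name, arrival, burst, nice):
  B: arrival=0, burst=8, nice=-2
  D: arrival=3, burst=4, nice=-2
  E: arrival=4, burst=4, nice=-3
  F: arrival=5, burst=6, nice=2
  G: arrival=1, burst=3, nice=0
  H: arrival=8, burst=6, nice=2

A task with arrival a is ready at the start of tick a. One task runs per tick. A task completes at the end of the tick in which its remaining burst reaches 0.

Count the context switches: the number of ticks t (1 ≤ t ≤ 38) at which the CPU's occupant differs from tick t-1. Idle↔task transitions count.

context switches = 7

t=0: ready={B} → run B
t=1: ready={B,G} → run B
t=2: ready={B,G} → run B
t=3: ready={B,D,G} → run B
t=4: ready={B,D,E,G} → run E
t=5: ready={B,D,E,F,G} → run E
t=6: ready={B,D,E,F,G} → run E
t=7: ready={B,D,E,F,G} → run E
t=8: ready={B,D,F,G,H} → run B
t=9: ready={B,D,F,G,H} → run B
t=10: ready={B,D,F,G,H} → run B
t=11: ready={B,D,F,G,H} → run B
t=12: ready={D,F,G,H} → run D
t=13: ready={D,F,G,H} → run D
t=14: ready={D,F,G,H} → run D
t=15: ready={D,F,G,H} → run D
t=16: ready={F,G,H} → run G
t=17: ready={F,G,H} → run G
t=18: ready={F,G,H} → run G
t=19: ready={F,H} → run F
t=20: ready={F,H} → run F
t=21: ready={F,H} → run F
t=22: ready={F,H} → run F
t=23: ready={F,H} → run F
t=24: ready={F,H} → run F
t=25: ready={H} → run H
t=26: ready={H} → run H
t=27: ready={H} → run H
t=28: ready={H} → run H
t=29: ready={H} → run H
t=30: ready={H} → run H
t=31: (idle)
t=32: (idle)
t=33: (idle)
t=34: (idle)
t=35: (idle)
t=36: (idle)
t=37: (idle)
t=38: (idle)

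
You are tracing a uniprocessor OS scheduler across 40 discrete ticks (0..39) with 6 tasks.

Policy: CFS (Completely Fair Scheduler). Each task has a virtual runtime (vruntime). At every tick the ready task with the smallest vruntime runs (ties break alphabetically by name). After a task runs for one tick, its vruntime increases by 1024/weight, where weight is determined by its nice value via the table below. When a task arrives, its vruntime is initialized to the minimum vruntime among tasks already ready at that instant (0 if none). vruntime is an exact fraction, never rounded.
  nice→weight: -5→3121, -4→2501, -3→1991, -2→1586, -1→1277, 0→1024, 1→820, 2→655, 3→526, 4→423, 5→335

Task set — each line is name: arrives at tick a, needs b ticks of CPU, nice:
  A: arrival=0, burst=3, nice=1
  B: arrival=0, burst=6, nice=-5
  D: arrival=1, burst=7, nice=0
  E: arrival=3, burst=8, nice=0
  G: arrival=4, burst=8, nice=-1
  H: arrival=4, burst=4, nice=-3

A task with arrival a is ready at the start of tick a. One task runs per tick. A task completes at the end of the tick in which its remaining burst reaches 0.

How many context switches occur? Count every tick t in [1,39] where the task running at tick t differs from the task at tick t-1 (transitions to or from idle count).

t=0: vr[A=0 B=0] → run A
t=1: vr[A=256/205 B=0 D=0] → run B
t=2: vr[A=256/205 B=1024/3121 D=0] → run D
t=3: vr[A=256/205 B=1024/3121 D=1 E=1024/3121] → run B
t=4: vr[A=256/205 B=2048/3121 D=1 E=1024/3121 G=1024/3121 H=1024/3121] → run E
t=5: vr[A=256/205 B=2048/3121 D=1 E=4145/3121 G=1024/3121 H=1024/3121] → run G
t=6: vr[A=256/205 B=2048/3121 D=1 E=4145/3121 G=4503552/3985517 H=1024/3121] → run H
t=7: vr[A=256/205 B=2048/3121 D=1 E=4145/3121 G=4503552/3985517 H=5234688/6213911] → run B
t=8: vr[A=256/205 B=3072/3121 D=1 E=4145/3121 G=4503552/3985517 H=5234688/6213911] → run H
t=9: vr[A=256/205 B=3072/3121 D=1 E=4145/3121 G=4503552/3985517 H=8430592/6213911] → run B
t=10: vr[A=256/205 B=4096/3121 D=1 E=4145/3121 G=4503552/3985517 H=8430592/6213911] → run D
t=11: vr[A=256/205 B=4096/3121 D=2 E=4145/3121 G=4503552/3985517 H=8430592/6213911] → run G
t=12: vr[A=256/205 B=4096/3121 D=2 E=4145/3121 G=7699456/3985517 H=8430592/6213911] → run A
t=13: vr[A=512/205 B=4096/3121 D=2 E=4145/3121 G=7699456/3985517 H=8430592/6213911] → run B
t=14: vr[A=512/205 B=5120/3121 D=2 E=4145/3121 G=7699456/3985517 H=8430592/6213911] → run E
t=15: vr[A=512/205 B=5120/3121 D=2 E=7266/3121 G=7699456/3985517 H=8430592/6213911] → run H
t=16: vr[A=512/205 B=5120/3121 D=2 E=7266/3121 G=7699456/3985517 H=11626496/6213911] → run B
t=17: vr[A=512/205 D=2 E=7266/3121 G=7699456/3985517 H=11626496/6213911] → run H
t=18: vr[A=512/205 D=2 E=7266/3121 G=7699456/3985517] → run G
t=19: vr[A=512/205 D=2 E=7266/3121 G=10895360/3985517] → run D
t=20: vr[A=512/205 D=3 E=7266/3121 G=10895360/3985517] → run E
t=21: vr[A=512/205 D=3 E=10387/3121 G=10895360/3985517] → run A
t=22: vr[D=3 E=10387/3121 G=10895360/3985517] → run G
t=23: vr[D=3 E=10387/3121 G=14091264/3985517] → run D
t=24: vr[D=4 E=10387/3121 G=14091264/3985517] → run E
t=25: vr[D=4 E=13508/3121 G=14091264/3985517] → run G
t=26: vr[D=4 E=13508/3121 G=17287168/3985517] → run D
t=27: vr[D=5 E=13508/3121 G=17287168/3985517] → run E
t=28: vr[D=5 E=16629/3121 G=17287168/3985517] → run G
t=29: vr[D=5 E=16629/3121 G=20483072/3985517] → run D
t=30: vr[D=6 E=16629/3121 G=20483072/3985517] → run G
t=31: vr[D=6 E=16629/3121 G=23678976/3985517] → run E
t=32: vr[D=6 E=19750/3121 G=23678976/3985517] → run G
t=33: vr[D=6 E=19750/3121] → run D
t=34: vr[E=19750/3121] → run E
t=35: vr[E=22871/3121] → run E
t=36: (idle)
t=37: (idle)
t=38: (idle)
t=39: (idle)

context switches = 35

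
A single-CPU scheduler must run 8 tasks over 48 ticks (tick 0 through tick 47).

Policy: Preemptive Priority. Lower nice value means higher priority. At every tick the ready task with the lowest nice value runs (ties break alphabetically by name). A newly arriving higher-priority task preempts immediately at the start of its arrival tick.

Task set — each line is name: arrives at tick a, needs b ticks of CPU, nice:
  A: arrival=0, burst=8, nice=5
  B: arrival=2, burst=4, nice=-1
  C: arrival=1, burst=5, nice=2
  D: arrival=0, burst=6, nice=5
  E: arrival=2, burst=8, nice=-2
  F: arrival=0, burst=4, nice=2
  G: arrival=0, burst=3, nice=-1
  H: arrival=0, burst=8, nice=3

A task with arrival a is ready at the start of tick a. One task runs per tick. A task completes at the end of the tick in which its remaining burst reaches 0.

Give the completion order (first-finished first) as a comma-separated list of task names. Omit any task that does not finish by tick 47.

t=0: ready={A,D,F,G,H} → run G
t=1: ready={A,C,D,F,G,H} → run G
t=2: ready={A,B,C,D,E,F,G,H} → run E
t=3: ready={A,B,C,D,E,F,G,H} → run E
t=4: ready={A,B,C,D,E,F,G,H} → run E
t=5: ready={A,B,C,D,E,F,G,H} → run E
t=6: ready={A,B,C,D,E,F,G,H} → run E
t=7: ready={A,B,C,D,E,F,G,H} → run E
t=8: ready={A,B,C,D,E,F,G,H} → run E
t=9: ready={A,B,C,D,E,F,G,H} → run E
t=10: ready={A,B,C,D,F,G,H} → run B
t=11: ready={A,B,C,D,F,G,H} → run B
t=12: ready={A,B,C,D,F,G,H} → run B
t=13: ready={A,B,C,D,F,G,H} → run B
t=14: ready={A,C,D,F,G,H} → run G
t=15: ready={A,C,D,F,H} → run C
t=16: ready={A,C,D,F,H} → run C
t=17: ready={A,C,D,F,H} → run C
t=18: ready={A,C,D,F,H} → run C
t=19: ready={A,C,D,F,H} → run C
t=20: ready={A,D,F,H} → run F
t=21: ready={A,D,F,H} → run F
t=22: ready={A,D,F,H} → run F
t=23: ready={A,D,F,H} → run F
t=24: ready={A,D,H} → run H
t=25: ready={A,D,H} → run H
t=26: ready={A,D,H} → run H
t=27: ready={A,D,H} → run H
t=28: ready={A,D,H} → run H
t=29: ready={A,D,H} → run H
t=30: ready={A,D,H} → run H
t=31: ready={A,D,H} → run H
t=32: ready={A,D} → run A
t=33: ready={A,D} → run A
t=34: ready={A,D} → run A
t=35: ready={A,D} → run A
t=36: ready={A,D} → run A
t=37: ready={A,D} → run A
t=38: ready={A,D} → run A
t=39: ready={A,D} → run A
t=40: ready={D} → run D
t=41: ready={D} → run D
t=42: ready={D} → run D
t=43: ready={D} → run D
t=44: ready={D} → run D
t=45: ready={D} → run D
t=46: (idle)
t=47: (idle)

completion order = E, B, G, C, F, H, A, D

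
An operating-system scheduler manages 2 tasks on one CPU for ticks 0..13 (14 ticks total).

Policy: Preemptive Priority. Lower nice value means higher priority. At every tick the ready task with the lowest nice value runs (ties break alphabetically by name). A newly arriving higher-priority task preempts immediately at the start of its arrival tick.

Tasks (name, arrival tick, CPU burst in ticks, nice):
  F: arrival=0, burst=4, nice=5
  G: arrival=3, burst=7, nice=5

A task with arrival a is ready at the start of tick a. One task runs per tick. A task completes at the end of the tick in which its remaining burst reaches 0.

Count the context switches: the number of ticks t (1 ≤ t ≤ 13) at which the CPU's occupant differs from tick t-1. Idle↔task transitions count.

context switches = 2

t=0: ready={F} → run F
t=1: ready={F} → run F
t=2: ready={F} → run F
t=3: ready={F,G} → run F
t=4: ready={G} → run G
t=5: ready={G} → run G
t=6: ready={G} → run G
t=7: ready={G} → run G
t=8: ready={G} → run G
t=9: ready={G} → run G
t=10: ready={G} → run G
t=11: (idle)
t=12: (idle)
t=13: (idle)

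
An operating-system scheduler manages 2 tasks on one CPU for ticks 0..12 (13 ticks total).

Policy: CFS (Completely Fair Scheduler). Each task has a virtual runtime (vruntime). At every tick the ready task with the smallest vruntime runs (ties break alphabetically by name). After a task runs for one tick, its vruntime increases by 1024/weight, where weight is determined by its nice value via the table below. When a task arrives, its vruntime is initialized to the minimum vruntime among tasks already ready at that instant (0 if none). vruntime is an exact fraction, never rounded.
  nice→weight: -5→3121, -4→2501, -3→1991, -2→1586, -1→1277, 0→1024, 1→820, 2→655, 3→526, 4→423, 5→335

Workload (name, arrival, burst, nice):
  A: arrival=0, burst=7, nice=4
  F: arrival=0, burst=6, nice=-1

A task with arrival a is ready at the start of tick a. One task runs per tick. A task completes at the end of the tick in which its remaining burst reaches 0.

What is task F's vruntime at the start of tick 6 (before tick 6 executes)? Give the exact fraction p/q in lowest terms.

vruntime(F, start of tick 6) = 4096/1277

t=0: vr[A=0 F=0] → run A
t=1: vr[A=1024/423 F=0] → run F
t=2: vr[A=1024/423 F=1024/1277] → run F
t=3: vr[A=1024/423 F=2048/1277] → run F
t=4: vr[A=1024/423 F=3072/1277] → run F
t=5: vr[A=1024/423 F=4096/1277] → run A
t=6: vr[A=2048/423 F=4096/1277] → run F
t=7: vr[A=2048/423 F=5120/1277] → run F
t=8: vr[A=2048/423] → run A
t=9: vr[A=1024/141] → run A
t=10: vr[A=4096/423] → run A
t=11: vr[A=5120/423] → run A
t=12: vr[A=2048/141] → run A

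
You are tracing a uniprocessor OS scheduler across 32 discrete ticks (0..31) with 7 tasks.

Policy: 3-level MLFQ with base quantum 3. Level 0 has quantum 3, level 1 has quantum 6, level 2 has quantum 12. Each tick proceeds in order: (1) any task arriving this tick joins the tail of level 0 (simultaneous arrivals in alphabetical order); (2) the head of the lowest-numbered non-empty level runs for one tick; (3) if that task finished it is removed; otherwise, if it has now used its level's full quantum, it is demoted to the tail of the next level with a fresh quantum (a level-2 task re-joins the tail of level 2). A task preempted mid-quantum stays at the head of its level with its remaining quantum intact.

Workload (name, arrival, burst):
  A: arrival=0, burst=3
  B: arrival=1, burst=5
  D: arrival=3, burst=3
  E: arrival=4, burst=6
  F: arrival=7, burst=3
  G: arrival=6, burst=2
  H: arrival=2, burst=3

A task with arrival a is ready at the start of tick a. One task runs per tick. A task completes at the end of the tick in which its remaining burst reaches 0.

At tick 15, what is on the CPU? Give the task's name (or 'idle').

t=0: L0/L1/L2 = A/-/- → run A
t=1: L0/L1/L2 = AB/-/- → run A
t=2: L0/L1/L2 = ABH/-/- → run A
t=3: L0/L1/L2 = BHD/-/- → run B
t=4: L0/L1/L2 = BHDE/-/- → run B
t=5: L0/L1/L2 = BHDE/-/- → run B
t=6: L0/L1/L2 = HDEG/B/- → run H
t=7: L0/L1/L2 = HDEGF/B/- → run H
t=8: L0/L1/L2 = HDEGF/B/- → run H
t=9: L0/L1/L2 = DEGF/B/- → run D
t=10: L0/L1/L2 = DEGF/B/- → run D
t=11: L0/L1/L2 = DEGF/B/- → run D
t=12: L0/L1/L2 = EGF/B/- → run E
t=13: L0/L1/L2 = EGF/B/- → run E
t=14: L0/L1/L2 = EGF/B/- → run E
t=15: L0/L1/L2 = GF/BE/- → run G
t=16: L0/L1/L2 = GF/BE/- → run G
t=17: L0/L1/L2 = F/BE/- → run F
t=18: L0/L1/L2 = F/BE/- → run F
t=19: L0/L1/L2 = F/BE/- → run F
t=20: L0/L1/L2 = -/BE/- → run B
t=21: L0/L1/L2 = -/BE/- → run B
t=22: L0/L1/L2 = -/E/- → run E
t=23: L0/L1/L2 = -/E/- → run E
t=24: L0/L1/L2 = -/E/- → run E
t=25: (idle)
t=26: (idle)
t=27: (idle)
t=28: (idle)
t=29: (idle)
t=30: (idle)
t=31: (idle)

running at tick 15 = G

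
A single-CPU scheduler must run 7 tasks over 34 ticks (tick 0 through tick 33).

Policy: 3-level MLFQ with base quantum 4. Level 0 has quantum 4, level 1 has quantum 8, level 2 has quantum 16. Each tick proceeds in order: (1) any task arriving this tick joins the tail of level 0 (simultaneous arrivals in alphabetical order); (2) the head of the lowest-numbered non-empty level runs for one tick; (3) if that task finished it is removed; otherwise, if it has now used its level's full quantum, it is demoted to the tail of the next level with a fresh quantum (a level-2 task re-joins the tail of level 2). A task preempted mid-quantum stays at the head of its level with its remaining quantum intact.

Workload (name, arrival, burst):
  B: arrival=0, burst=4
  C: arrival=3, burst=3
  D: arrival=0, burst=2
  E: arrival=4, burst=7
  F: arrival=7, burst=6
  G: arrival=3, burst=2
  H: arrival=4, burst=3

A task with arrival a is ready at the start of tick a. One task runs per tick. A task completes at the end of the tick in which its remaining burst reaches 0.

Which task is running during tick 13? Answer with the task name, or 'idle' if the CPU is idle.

t=0: L0/L1/L2 = BD/-/- → run B
t=1: L0/L1/L2 = BD/-/- → run B
t=2: L0/L1/L2 = BD/-/- → run B
t=3: L0/L1/L2 = BDCG/-/- → run B
t=4: L0/L1/L2 = DCGEH/-/- → run D
t=5: L0/L1/L2 = DCGEH/-/- → run D
t=6: L0/L1/L2 = CGEH/-/- → run C
t=7: L0/L1/L2 = CGEHF/-/- → run C
t=8: L0/L1/L2 = CGEHF/-/- → run C
t=9: L0/L1/L2 = GEHF/-/- → run G
t=10: L0/L1/L2 = GEHF/-/- → run G
t=11: L0/L1/L2 = EHF/-/- → run E
t=12: L0/L1/L2 = EHF/-/- → run E
t=13: L0/L1/L2 = EHF/-/- → run E
t=14: L0/L1/L2 = EHF/-/- → run E
t=15: L0/L1/L2 = HF/E/- → run H
t=16: L0/L1/L2 = HF/E/- → run H
t=17: L0/L1/L2 = HF/E/- → run H
t=18: L0/L1/L2 = F/E/- → run F
t=19: L0/L1/L2 = F/E/- → run F
t=20: L0/L1/L2 = F/E/- → run F
t=21: L0/L1/L2 = F/E/- → run F
t=22: L0/L1/L2 = -/EF/- → run E
t=23: L0/L1/L2 = -/EF/- → run E
t=24: L0/L1/L2 = -/EF/- → run E
t=25: L0/L1/L2 = -/F/- → run F
t=26: L0/L1/L2 = -/F/- → run F
t=27: (idle)
t=28: (idle)
t=29: (idle)
t=30: (idle)
t=31: (idle)
t=32: (idle)
t=33: (idle)

running at tick 13 = E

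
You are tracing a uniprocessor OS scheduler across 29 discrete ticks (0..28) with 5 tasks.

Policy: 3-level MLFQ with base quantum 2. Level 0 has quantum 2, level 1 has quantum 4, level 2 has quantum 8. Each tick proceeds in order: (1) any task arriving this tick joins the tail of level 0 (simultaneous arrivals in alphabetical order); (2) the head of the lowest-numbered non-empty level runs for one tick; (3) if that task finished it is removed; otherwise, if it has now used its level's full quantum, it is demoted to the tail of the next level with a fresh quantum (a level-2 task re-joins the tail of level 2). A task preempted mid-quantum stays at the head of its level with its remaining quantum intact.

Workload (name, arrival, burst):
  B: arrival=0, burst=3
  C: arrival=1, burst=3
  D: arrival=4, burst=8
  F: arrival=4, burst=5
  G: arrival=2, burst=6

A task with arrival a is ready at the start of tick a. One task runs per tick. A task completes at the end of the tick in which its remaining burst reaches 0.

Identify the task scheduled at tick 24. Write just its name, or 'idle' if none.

t=0: L0/L1/L2 = B/-/- → run B
t=1: L0/L1/L2 = BC/-/- → run B
t=2: L0/L1/L2 = CG/B/- → run C
t=3: L0/L1/L2 = CG/B/- → run C
t=4: L0/L1/L2 = GDF/BC/- → run G
t=5: L0/L1/L2 = GDF/BC/- → run G
t=6: L0/L1/L2 = DF/BCG/- → run D
t=7: L0/L1/L2 = DF/BCG/- → run D
t=8: L0/L1/L2 = F/BCGD/- → run F
t=9: L0/L1/L2 = F/BCGD/- → run F
t=10: L0/L1/L2 = -/BCGDF/- → run B
t=11: L0/L1/L2 = -/CGDF/- → run C
t=12: L0/L1/L2 = -/GDF/- → run G
t=13: L0/L1/L2 = -/GDF/- → run G
t=14: L0/L1/L2 = -/GDF/- → run G
t=15: L0/L1/L2 = -/GDF/- → run G
t=16: L0/L1/L2 = -/DF/- → run D
t=17: L0/L1/L2 = -/DF/- → run D
t=18: L0/L1/L2 = -/DF/- → run D
t=19: L0/L1/L2 = -/DF/- → run D
t=20: L0/L1/L2 = -/F/D → run F
t=21: L0/L1/L2 = -/F/D → run F
t=22: L0/L1/L2 = -/F/D → run F
t=23: L0/L1/L2 = -/-/D → run D
t=24: L0/L1/L2 = -/-/D → run D
t=25: (idle)
t=26: (idle)
t=27: (idle)
t=28: (idle)

running at tick 24 = D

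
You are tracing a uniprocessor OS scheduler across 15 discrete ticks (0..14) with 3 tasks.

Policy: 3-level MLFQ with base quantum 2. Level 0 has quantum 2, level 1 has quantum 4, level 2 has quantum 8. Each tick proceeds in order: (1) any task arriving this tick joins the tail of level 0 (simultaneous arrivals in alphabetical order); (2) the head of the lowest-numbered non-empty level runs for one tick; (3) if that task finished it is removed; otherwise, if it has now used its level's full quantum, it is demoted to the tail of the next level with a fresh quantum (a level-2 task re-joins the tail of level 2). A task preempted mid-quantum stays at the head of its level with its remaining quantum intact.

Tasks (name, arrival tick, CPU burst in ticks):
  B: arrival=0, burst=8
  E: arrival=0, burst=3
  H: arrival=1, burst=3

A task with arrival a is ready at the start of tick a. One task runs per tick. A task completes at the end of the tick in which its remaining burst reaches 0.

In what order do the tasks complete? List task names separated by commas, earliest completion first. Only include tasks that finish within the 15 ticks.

t=0: L0/L1/L2 = BE/-/- → run B
t=1: L0/L1/L2 = BEH/-/- → run B
t=2: L0/L1/L2 = EH/B/- → run E
t=3: L0/L1/L2 = EH/B/- → run E
t=4: L0/L1/L2 = H/BE/- → run H
t=5: L0/L1/L2 = H/BE/- → run H
t=6: L0/L1/L2 = -/BEH/- → run B
t=7: L0/L1/L2 = -/BEH/- → run B
t=8: L0/L1/L2 = -/BEH/- → run B
t=9: L0/L1/L2 = -/BEH/- → run B
t=10: L0/L1/L2 = -/EH/B → run E
t=11: L0/L1/L2 = -/H/B → run H
t=12: L0/L1/L2 = -/-/B → run B
t=13: L0/L1/L2 = -/-/B → run B
t=14: (idle)

completion order = E, H, B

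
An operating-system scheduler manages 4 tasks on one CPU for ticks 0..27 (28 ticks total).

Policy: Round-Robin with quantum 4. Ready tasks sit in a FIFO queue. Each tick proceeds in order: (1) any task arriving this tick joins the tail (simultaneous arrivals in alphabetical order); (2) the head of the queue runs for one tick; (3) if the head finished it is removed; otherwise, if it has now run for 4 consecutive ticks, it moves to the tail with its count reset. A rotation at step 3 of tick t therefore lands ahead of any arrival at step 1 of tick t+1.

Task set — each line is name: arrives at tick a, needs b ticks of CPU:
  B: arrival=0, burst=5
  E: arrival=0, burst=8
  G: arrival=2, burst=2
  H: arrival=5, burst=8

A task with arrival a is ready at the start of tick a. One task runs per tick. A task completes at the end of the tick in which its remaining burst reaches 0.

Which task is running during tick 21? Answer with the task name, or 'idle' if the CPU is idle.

t=0: queue=[B,E] q_used=0 → run B
t=1: queue=[B,E] q_used=1 → run B
t=2: queue=[B,E,G] q_used=2 → run B
t=3: queue=[B,E,G] q_used=3 → run B
t=4: queue=[E,G,B] q_used=0 → run E
t=5: queue=[E,G,B,H] q_used=1 → run E
t=6: queue=[E,G,B,H] q_used=2 → run E
t=7: queue=[E,G,B,H] q_used=3 → run E
t=8: queue=[G,B,H,E] q_used=0 → run G
t=9: queue=[G,B,H,E] q_used=1 → run G
t=10: queue=[B,H,E] q_used=0 → run B
t=11: queue=[H,E] q_used=0 → run H
t=12: queue=[H,E] q_used=1 → run H
t=13: queue=[H,E] q_used=2 → run H
t=14: queue=[H,E] q_used=3 → run H
t=15: queue=[E,H] q_used=0 → run E
t=16: queue=[E,H] q_used=1 → run E
t=17: queue=[E,H] q_used=2 → run E
t=18: queue=[E,H] q_used=3 → run E
t=19: queue=[H] q_used=0 → run H
t=20: queue=[H] q_used=1 → run H
t=21: queue=[H] q_used=2 → run H
t=22: queue=[H] q_used=3 → run H
t=23: (idle)
t=24: (idle)
t=25: (idle)
t=26: (idle)
t=27: (idle)

running at tick 21 = H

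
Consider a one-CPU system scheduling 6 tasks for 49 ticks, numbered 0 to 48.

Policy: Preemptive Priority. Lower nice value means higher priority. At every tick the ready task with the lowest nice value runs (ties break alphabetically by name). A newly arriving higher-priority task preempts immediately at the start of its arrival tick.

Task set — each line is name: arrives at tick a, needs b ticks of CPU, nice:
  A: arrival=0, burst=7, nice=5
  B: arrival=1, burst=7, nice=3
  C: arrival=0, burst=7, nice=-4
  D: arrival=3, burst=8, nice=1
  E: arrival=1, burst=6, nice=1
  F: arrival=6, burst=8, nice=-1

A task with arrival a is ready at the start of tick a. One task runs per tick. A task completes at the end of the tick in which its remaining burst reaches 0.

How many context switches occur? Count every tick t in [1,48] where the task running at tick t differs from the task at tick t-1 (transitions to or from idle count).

t=0: ready={A,C} → run C
t=1: ready={A,B,C,E} → run C
t=2: ready={A,B,C,E} → run C
t=3: ready={A,B,C,D,E} → run C
t=4: ready={A,B,C,D,E} → run C
t=5: ready={A,B,C,D,E} → run C
t=6: ready={A,B,C,D,E,F} → run C
t=7: ready={A,B,D,E,F} → run F
t=8: ready={A,B,D,E,F} → run F
t=9: ready={A,B,D,E,F} → run F
t=10: ready={A,B,D,E,F} → run F
t=11: ready={A,B,D,E,F} → run F
t=12: ready={A,B,D,E,F} → run F
t=13: ready={A,B,D,E,F} → run F
t=14: ready={A,B,D,E,F} → run F
t=15: ready={A,B,D,E} → run D
t=16: ready={A,B,D,E} → run D
t=17: ready={A,B,D,E} → run D
t=18: ready={A,B,D,E} → run D
t=19: ready={A,B,D,E} → run D
t=20: ready={A,B,D,E} → run D
t=21: ready={A,B,D,E} → run D
t=22: ready={A,B,D,E} → run D
t=23: ready={A,B,E} → run E
t=24: ready={A,B,E} → run E
t=25: ready={A,B,E} → run E
t=26: ready={A,B,E} → run E
t=27: ready={A,B,E} → run E
t=28: ready={A,B,E} → run E
t=29: ready={A,B} → run B
t=30: ready={A,B} → run B
t=31: ready={A,B} → run B
t=32: ready={A,B} → run B
t=33: ready={A,B} → run B
t=34: ready={A,B} → run B
t=35: ready={A,B} → run B
t=36: ready={A} → run A
t=37: ready={A} → run A
t=38: ready={A} → run A
t=39: ready={A} → run A
t=40: ready={A} → run A
t=41: ready={A} → run A
t=42: ready={A} → run A
t=43: (idle)
t=44: (idle)
t=45: (idle)
t=46: (idle)
t=47: (idle)
t=48: (idle)

context switches = 6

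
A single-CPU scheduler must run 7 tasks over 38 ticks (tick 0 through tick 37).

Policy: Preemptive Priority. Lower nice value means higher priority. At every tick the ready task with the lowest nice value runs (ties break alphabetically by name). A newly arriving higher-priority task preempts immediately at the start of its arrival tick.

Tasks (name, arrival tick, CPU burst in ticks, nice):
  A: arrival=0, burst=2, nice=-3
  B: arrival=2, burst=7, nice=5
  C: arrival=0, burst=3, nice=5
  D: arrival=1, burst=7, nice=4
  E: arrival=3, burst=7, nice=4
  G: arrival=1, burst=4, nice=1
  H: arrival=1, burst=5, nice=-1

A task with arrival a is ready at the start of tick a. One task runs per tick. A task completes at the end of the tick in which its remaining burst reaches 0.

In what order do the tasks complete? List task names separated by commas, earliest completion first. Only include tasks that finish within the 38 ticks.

t=0: ready={A,C} → run A
t=1: ready={A,C,D,G,H} → run A
t=2: ready={B,C,D,G,H} → run H
t=3: ready={B,C,D,E,G,H} → run H
t=4: ready={B,C,D,E,G,H} → run H
t=5: ready={B,C,D,E,G,H} → run H
t=6: ready={B,C,D,E,G,H} → run H
t=7: ready={B,C,D,E,G} → run G
t=8: ready={B,C,D,E,G} → run G
t=9: ready={B,C,D,E,G} → run G
t=10: ready={B,C,D,E,G} → run G
t=11: ready={B,C,D,E} → run D
t=12: ready={B,C,D,E} → run D
t=13: ready={B,C,D,E} → run D
t=14: ready={B,C,D,E} → run D
t=15: ready={B,C,D,E} → run D
t=16: ready={B,C,D,E} → run D
t=17: ready={B,C,D,E} → run D
t=18: ready={B,C,E} → run E
t=19: ready={B,C,E} → run E
t=20: ready={B,C,E} → run E
t=21: ready={B,C,E} → run E
t=22: ready={B,C,E} → run E
t=23: ready={B,C,E} → run E
t=24: ready={B,C,E} → run E
t=25: ready={B,C} → run B
t=26: ready={B,C} → run B
t=27: ready={B,C} → run B
t=28: ready={B,C} → run B
t=29: ready={B,C} → run B
t=30: ready={B,C} → run B
t=31: ready={B,C} → run B
t=32: ready={C} → run C
t=33: ready={C} → run C
t=34: ready={C} → run C
t=35: (idle)
t=36: (idle)
t=37: (idle)

completion order = A, H, G, D, E, B, C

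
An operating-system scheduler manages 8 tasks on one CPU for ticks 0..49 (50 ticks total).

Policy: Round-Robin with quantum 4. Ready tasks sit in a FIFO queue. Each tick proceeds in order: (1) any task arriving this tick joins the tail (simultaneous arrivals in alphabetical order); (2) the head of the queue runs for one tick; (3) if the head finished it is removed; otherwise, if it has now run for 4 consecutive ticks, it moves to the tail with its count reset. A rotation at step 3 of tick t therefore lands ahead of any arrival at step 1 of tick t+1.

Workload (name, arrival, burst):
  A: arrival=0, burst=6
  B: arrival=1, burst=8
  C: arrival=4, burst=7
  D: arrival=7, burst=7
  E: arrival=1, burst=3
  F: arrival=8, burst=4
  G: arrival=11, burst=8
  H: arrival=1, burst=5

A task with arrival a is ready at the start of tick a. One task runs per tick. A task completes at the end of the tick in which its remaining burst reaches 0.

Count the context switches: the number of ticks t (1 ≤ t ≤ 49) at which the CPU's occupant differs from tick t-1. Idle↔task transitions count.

context switches = 14

t=0: queue=[A] q_used=0 → run A
t=1: queue=[A,B,E,H] q_used=1 → run A
t=2: queue=[A,B,E,H] q_used=2 → run A
t=3: queue=[A,B,E,H] q_used=3 → run A
t=4: queue=[B,E,H,A,C] q_used=0 → run B
t=5: queue=[B,E,H,A,C] q_used=1 → run B
t=6: queue=[B,E,H,A,C] q_used=2 → run B
t=7: queue=[B,E,H,A,C,D] q_used=3 → run B
t=8: queue=[E,H,A,C,D,B,F] q_used=0 → run E
t=9: queue=[E,H,A,C,D,B,F] q_used=1 → run E
t=10: queue=[E,H,A,C,D,B,F] q_used=2 → run E
t=11: queue=[H,A,C,D,B,F,G] q_used=0 → run H
t=12: queue=[H,A,C,D,B,F,G] q_used=1 → run H
t=13: queue=[H,A,C,D,B,F,G] q_used=2 → run H
t=14: queue=[H,A,C,D,B,F,G] q_used=3 → run H
t=15: queue=[A,C,D,B,F,G,H] q_used=0 → run A
t=16: queue=[A,C,D,B,F,G,H] q_used=1 → run A
t=17: queue=[C,D,B,F,G,H] q_used=0 → run C
t=18: queue=[C,D,B,F,G,H] q_used=1 → run C
t=19: queue=[C,D,B,F,G,H] q_used=2 → run C
t=20: queue=[C,D,B,F,G,H] q_used=3 → run C
t=21: queue=[D,B,F,G,H,C] q_used=0 → run D
t=22: queue=[D,B,F,G,H,C] q_used=1 → run D
t=23: queue=[D,B,F,G,H,C] q_used=2 → run D
t=24: queue=[D,B,F,G,H,C] q_used=3 → run D
t=25: queue=[B,F,G,H,C,D] q_used=0 → run B
t=26: queue=[B,F,G,H,C,D] q_used=1 → run B
t=27: queue=[B,F,G,H,C,D] q_used=2 → run B
t=28: queue=[B,F,G,H,C,D] q_used=3 → run B
t=29: queue=[F,G,H,C,D] q_used=0 → run F
t=30: queue=[F,G,H,C,D] q_used=1 → run F
t=31: queue=[F,G,H,C,D] q_used=2 → run F
t=32: queue=[F,G,H,C,D] q_used=3 → run F
t=33: queue=[G,H,C,D] q_used=0 → run G
t=34: queue=[G,H,C,D] q_used=1 → run G
t=35: queue=[G,H,C,D] q_used=2 → run G
t=36: queue=[G,H,C,D] q_used=3 → run G
t=37: queue=[H,C,D,G] q_used=0 → run H
t=38: queue=[C,D,G] q_used=0 → run C
t=39: queue=[C,D,G] q_used=1 → run C
t=40: queue=[C,D,G] q_used=2 → run C
t=41: queue=[D,G] q_used=0 → run D
t=42: queue=[D,G] q_used=1 → run D
t=43: queue=[D,G] q_used=2 → run D
t=44: queue=[G] q_used=0 → run G
t=45: queue=[G] q_used=1 → run G
t=46: queue=[G] q_used=2 → run G
t=47: queue=[G] q_used=3 → run G
t=48: (idle)
t=49: (idle)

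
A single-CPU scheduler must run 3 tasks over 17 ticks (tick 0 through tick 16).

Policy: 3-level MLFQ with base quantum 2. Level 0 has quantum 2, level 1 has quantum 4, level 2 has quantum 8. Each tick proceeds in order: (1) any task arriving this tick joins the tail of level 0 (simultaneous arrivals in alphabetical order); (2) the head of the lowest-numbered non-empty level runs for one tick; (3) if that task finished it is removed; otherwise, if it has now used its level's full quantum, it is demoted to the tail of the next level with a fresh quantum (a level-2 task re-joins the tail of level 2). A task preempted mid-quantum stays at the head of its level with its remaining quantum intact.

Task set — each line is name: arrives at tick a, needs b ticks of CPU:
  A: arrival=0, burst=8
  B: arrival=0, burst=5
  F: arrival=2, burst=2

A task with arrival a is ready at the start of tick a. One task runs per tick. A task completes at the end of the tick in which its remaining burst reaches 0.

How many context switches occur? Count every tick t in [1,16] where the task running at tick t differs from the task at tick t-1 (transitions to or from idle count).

t=0: L0/L1/L2 = AB/-/- → run A
t=1: L0/L1/L2 = AB/-/- → run A
t=2: L0/L1/L2 = BF/A/- → run B
t=3: L0/L1/L2 = BF/A/- → run B
t=4: L0/L1/L2 = F/AB/- → run F
t=5: L0/L1/L2 = F/AB/- → run F
t=6: L0/L1/L2 = -/AB/- → run A
t=7: L0/L1/L2 = -/AB/- → run A
t=8: L0/L1/L2 = -/AB/- → run A
t=9: L0/L1/L2 = -/AB/- → run A
t=10: L0/L1/L2 = -/B/A → run B
t=11: L0/L1/L2 = -/B/A → run B
t=12: L0/L1/L2 = -/B/A → run B
t=13: L0/L1/L2 = -/-/A → run A
t=14: L0/L1/L2 = -/-/A → run A
t=15: (idle)
t=16: (idle)

context switches = 6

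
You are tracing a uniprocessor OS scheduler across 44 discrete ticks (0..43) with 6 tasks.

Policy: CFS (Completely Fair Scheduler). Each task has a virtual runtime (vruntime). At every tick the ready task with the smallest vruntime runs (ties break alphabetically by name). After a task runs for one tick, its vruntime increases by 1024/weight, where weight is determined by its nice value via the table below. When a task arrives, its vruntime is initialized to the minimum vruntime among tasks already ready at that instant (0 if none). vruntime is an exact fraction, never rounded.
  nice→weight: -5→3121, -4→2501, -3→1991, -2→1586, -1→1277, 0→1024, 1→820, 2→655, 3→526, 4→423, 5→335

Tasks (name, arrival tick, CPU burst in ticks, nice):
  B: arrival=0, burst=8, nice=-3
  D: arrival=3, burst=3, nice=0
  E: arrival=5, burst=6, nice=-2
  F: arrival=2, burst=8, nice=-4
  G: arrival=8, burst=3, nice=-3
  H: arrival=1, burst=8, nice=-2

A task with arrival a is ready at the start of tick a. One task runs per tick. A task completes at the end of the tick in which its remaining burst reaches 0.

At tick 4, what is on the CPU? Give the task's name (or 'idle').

t=0: vr[B=0] → run B
t=1: vr[B=1024/1991 H=1024/1991] → run B
t=2: vr[B=2048/1991 F=1024/1991 H=1024/1991] → run F
t=3: vr[B=2048/1991 D=1024/1991 F=4599808/4979491 H=1024/1991] → run D
t=4: vr[B=2048/1991 D=3015/1991 F=4599808/4979491 H=1024/1991] → run H
t=5: vr[B=2048/1991 D=3015/1991 E=4599808/4979491 F=4599808/4979491 H=1831424/1578863] → run E
t=6: vr[B=2048/1991 D=3015/1991 E=101592576/64733383 F=4599808/4979491 H=1831424/1578863] → run F
t=7: vr[B=2048/1991 D=3015/1991 E=101592576/64733383 F=6638592/4979491 H=1831424/1578863] → run B
t=8: vr[B=3072/1991 D=3015/1991 E=101592576/64733383 F=6638592/4979491 G=1831424/1578863 H=1831424/1578863] → run G
t=9: vr[B=3072/1991 D=3015/1991 E=101592576/64733383 F=6638592/4979491 G=2643456/1578863 H=1831424/1578863] → run H
t=10: vr[B=3072/1991 D=3015/1991 E=101592576/64733383 F=6638592/4979491 G=2643456/1578863 H=2850816/1578863] → run F
t=11: vr[B=3072/1991 D=3015/1991 E=101592576/64733383 F=8677376/4979491 G=2643456/1578863 H=2850816/1578863] → run D
t=12: vr[B=3072/1991 D=5006/1991 E=101592576/64733383 F=8677376/4979491 G=2643456/1578863 H=2850816/1578863] → run B
t=13: vr[B=4096/1991 D=5006/1991 E=101592576/64733383 F=8677376/4979491 G=2643456/1578863 H=2850816/1578863] → run E
t=14: vr[B=4096/1991 D=5006/1991 E=143387648/64733383 F=8677376/4979491 G=2643456/1578863 H=2850816/1578863] → run G
t=15: vr[B=4096/1991 D=5006/1991 E=143387648/64733383 F=8677376/4979491 G=3455488/1578863 H=2850816/1578863] → run F
t=16: vr[B=4096/1991 D=5006/1991 E=143387648/64733383 F=10716160/4979491 G=3455488/1578863 H=2850816/1578863] → run H
t=17: vr[B=4096/1991 D=5006/1991 E=143387648/64733383 F=10716160/4979491 G=3455488/1578863 H=3870208/1578863] → run B
t=18: vr[B=5120/1991 D=5006/1991 E=143387648/64733383 F=10716160/4979491 G=3455488/1578863 H=3870208/1578863] → run F
t=19: vr[B=5120/1991 D=5006/1991 E=143387648/64733383 F=12754944/4979491 G=3455488/1578863 H=3870208/1578863] → run G
t=20: vr[B=5120/1991 D=5006/1991 E=143387648/64733383 F=12754944/4979491 H=3870208/1578863] → run E
t=21: vr[B=5120/1991 D=5006/1991 E=185182720/64733383 F=12754944/4979491 H=3870208/1578863] → run H
t=22: vr[B=5120/1991 D=5006/1991 E=185182720/64733383 F=12754944/4979491 H=4889600/1578863] → run D
t=23: vr[B=5120/1991 E=185182720/64733383 F=12754944/4979491 H=4889600/1578863] → run F
t=24: vr[B=5120/1991 E=185182720/64733383 F=14793728/4979491 H=4889600/1578863] → run B
t=25: vr[B=6144/1991 E=185182720/64733383 F=14793728/4979491 H=4889600/1578863] → run E
t=26: vr[B=6144/1991 E=226977792/64733383 F=14793728/4979491 H=4889600/1578863] → run F
t=27: vr[B=6144/1991 E=226977792/64733383 F=16832512/4979491 H=4889600/1578863] → run B
t=28: vr[B=7168/1991 E=226977792/64733383 F=16832512/4979491 H=4889600/1578863] → run H
t=29: vr[B=7168/1991 E=226977792/64733383 F=16832512/4979491 H=5908992/1578863] → run F
t=30: vr[B=7168/1991 E=226977792/64733383 H=5908992/1578863] → run E
t=31: vr[B=7168/1991 E=268772864/64733383 H=5908992/1578863] → run B
t=32: vr[E=268772864/64733383 H=5908992/1578863] → run H
t=33: vr[E=268772864/64733383 H=6928384/1578863] → run E
t=34: vr[H=6928384/1578863] → run H
t=35: vr[H=7947776/1578863] → run H
t=36: (idle)
t=37: (idle)
t=38: (idle)
t=39: (idle)
t=40: (idle)
t=41: (idle)
t=42: (idle)
t=43: (idle)

running at tick 4 = H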